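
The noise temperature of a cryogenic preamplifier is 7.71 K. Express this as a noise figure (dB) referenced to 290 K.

0.114 dB

F = 1 + T_e/T₀ = 1 + 7.71/290 = 1.02659
NF = 10 log₁₀(1.02659) = 0.114 dB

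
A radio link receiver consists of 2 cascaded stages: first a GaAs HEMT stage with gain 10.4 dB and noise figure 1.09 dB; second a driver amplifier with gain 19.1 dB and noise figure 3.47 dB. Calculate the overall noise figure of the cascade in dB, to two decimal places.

1.45 dB

Convert to linear (a loss of L dB is a gain of −L dB): F_i = 10^(NF_i/10), G_i = 10^(G_i,dB/10)
  Stage 1: F_1 = 10^(1.09/10) = 1.285, G_1 = 10^(10.4/10) = 10.96
  Stage 2: F_2 = 10^(3.47/10) = 2.223, G_2 = 10^(19.1/10) = 81.28
Friis cascade:
  F = 1.285 + (2.223 − 1)/10.96 = 1.397
NF = 10 log₁₀(1.397) = 1.45 dB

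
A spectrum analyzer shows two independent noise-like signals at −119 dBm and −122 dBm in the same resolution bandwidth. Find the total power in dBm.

Convert to linear, add, convert back:
P₁ = 1.26×10⁻¹⁵ W, P₂ = 6.31×10⁻¹⁶ W
P_tot = 1.89×10⁻¹⁵ W → 10 log₁₀(P_tot / 10⁻³) = −117.2 dBm

−117.2 dBm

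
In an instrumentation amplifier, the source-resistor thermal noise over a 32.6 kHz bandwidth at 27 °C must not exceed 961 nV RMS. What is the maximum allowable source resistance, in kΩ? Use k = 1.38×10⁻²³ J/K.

T = 27 °C + 273.15 = 300.15 K
Johnson–Nyquist: V_n = √(4kTRB) ⇒ R = V_n² / (4kTB)
4kTB = 4 × 1.38×10⁻²³ × 300.15 × 3.26×10⁴ = 5.40×10⁻¹⁶
R = (9.61×10⁻⁷)² / 5.40×10⁻¹⁶ = 1.71×10³ Ω = 1.71 kΩ

1.71 kΩ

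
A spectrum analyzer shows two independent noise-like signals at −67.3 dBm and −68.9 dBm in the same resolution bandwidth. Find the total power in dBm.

−65.0 dBm

Convert to linear, add, convert back:
P₁ = 1.86×10⁻¹⁰ W, P₂ = 1.29×10⁻¹⁰ W
P_tot = 3.15×10⁻¹⁰ W → 10 log₁₀(P_tot / 10⁻³) = −65.0 dBm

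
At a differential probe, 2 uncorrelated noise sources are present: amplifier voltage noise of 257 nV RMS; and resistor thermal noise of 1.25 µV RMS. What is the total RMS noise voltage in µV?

Uncorrelated sources add in power (mean-square): V_tot = √(ΣV_i²)
V_tot = √[(2.57×10⁻⁷)² + (1.25×10⁻⁶)²] = 1.28×10⁻⁶ V = 1.28 µV

1.28 µV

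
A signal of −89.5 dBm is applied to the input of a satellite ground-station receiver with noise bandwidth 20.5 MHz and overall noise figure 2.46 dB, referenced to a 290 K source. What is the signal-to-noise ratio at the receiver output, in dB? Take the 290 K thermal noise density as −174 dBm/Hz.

Noise floor: N = −174 + 10 log₁₀(B) + NF
10 log₁₀(2.05×10⁷) = 73.12 dB
N = −174 + 73.12 + 2.46 = −98.42 dBm
SNR = P_sig − N = −89.5 − (−98.42) = 8.92 dB → 8.9 dB

8.9 dB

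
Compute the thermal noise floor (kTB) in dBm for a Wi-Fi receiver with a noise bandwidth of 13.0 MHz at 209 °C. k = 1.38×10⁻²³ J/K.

T = 209 °C + 273.15 = 482.15 K
P_n = kTB = 1.38×10⁻²³ × 482.15 × 1.30×10⁷ = 8.65×10⁻¹⁴ W
In dBm: 10 log₁₀(8.65×10⁻¹⁴ / 10⁻³) = −100.6 dBm

−100.6 dBm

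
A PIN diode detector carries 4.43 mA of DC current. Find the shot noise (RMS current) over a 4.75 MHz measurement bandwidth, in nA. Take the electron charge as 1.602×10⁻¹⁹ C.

I_n = √(2qI·B)
2qI·B = 2 × 1.602×10⁻¹⁹ × 4.43×10⁻³ × 4.75×10⁶ = 6.74×10⁻¹⁵ A²
I_n = √(6.74×10⁻¹⁵) = 8.21×10⁻⁸ A = 82.1 nA

82.1 nA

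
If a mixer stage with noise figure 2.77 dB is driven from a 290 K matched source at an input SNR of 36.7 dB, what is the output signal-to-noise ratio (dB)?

33.93 dB

By definition F = SNR_in/SNR_out, so in dB: SNR_out = SNR_in − NF
SNR_out = 36.7 − 2.77 = 33.93 dB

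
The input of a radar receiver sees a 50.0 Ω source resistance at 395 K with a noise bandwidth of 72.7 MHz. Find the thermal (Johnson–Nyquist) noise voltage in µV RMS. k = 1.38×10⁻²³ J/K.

8.90 µV

V_n = √(4kTRB)
4kTRB = 4 × 1.38×10⁻²³ × 395 × 5.00×10¹ × 7.27×10⁷ = 7.93×10⁻¹¹ V²
V_n = √(7.93×10⁻¹¹) = 8.90×10⁻⁶ V = 8.90 µV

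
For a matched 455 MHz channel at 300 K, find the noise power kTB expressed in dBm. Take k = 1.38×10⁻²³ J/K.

P_n = kTB = 1.38×10⁻²³ × 300 × 4.55×10⁸ = 1.88×10⁻¹² W
In dBm: 10 log₁₀(1.88×10⁻¹² / 10⁻³) = −87.2 dBm

−87.2 dBm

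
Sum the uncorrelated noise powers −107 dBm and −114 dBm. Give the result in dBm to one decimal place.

Convert to linear, add, convert back:
P₁ = 2.00×10⁻¹⁴ W, P₂ = 3.98×10⁻¹⁵ W
P_tot = 2.39×10⁻¹⁴ W → 10 log₁₀(P_tot / 10⁻³) = −106.2 dBm

−106.2 dBm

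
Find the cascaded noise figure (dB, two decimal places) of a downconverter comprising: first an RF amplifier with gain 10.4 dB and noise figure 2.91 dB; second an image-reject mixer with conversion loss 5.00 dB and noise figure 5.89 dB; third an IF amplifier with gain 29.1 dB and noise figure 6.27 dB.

Convert to linear (a loss of L dB is a gain of −L dB): F_i = 10^(NF_i/10), G_i = 10^(G_i,dB/10)
  Stage 1: F_1 = 10^(2.91/10) = 1.954, G_1 = 10^(10.4/10) = 10.96
  Stage 2: F_2 = 10^(5.89/10) = 3.882, G_2 = 10^(−5.00/10) = 0.3162
  Stage 3: F_3 = 10^(6.27/10) = 4.236, G_3 = 10^(29.1/10) = 812.8
Friis cascade:
  F = 1.954 + (3.882 − 1)/10.96 + (4.236 − 1)/3.467 = 3.151
NF = 10 log₁₀(3.151) = 4.98 dB

4.98 dB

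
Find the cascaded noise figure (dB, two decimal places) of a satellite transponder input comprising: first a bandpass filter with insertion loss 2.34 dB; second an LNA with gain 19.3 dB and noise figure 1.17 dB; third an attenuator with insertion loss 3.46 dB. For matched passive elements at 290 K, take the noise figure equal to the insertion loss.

3.56 dB

Convert to linear (a loss of L dB is a gain of −L dB): F_i = 10^(NF_i/10), G_i = 10^(G_i,dB/10)
  Stage 1: F_1 = 10^(2.34/10) = 1.714, G_1 = 10^(−2.34/10) = 0.5834
  Stage 2: F_2 = 10^(1.17/10) = 1.309, G_2 = 10^(19.3/10) = 85.11
  Stage 3: F_3 = 10^(3.46/10) = 2.218, G_3 = 10^(−3.46/10) = 0.4508
Friis cascade:
  F = 1.714 + (1.309 − 1)/0.5834 + (2.218 − 1)/49.66 = 2.268
NF = 10 log₁₀(2.268) = 3.56 dB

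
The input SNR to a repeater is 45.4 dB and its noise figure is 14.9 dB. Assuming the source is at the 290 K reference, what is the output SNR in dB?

By definition F = SNR_in/SNR_out, so in dB: SNR_out = SNR_in − NF
SNR_out = 45.4 − 14.9 = 30.5 dB

30.5 dB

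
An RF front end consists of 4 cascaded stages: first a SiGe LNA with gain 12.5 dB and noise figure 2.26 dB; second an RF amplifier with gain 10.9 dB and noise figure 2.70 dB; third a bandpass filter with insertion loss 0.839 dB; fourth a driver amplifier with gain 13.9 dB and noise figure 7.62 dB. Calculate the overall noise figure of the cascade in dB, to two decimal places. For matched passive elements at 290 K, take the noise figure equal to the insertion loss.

Convert to linear (a loss of L dB is a gain of −L dB): F_i = 10^(NF_i/10), G_i = 10^(G_i,dB/10)
  Stage 1: F_1 = 10^(2.26/10) = 1.683, G_1 = 10^(12.5/10) = 17.78
  Stage 2: F_2 = 10^(2.70/10) = 1.862, G_2 = 10^(10.9/10) = 12.30
  Stage 3: F_3 = 10^(0.839/10) = 1.213, G_3 = 10^(−0.839/10) = 0.8243
  Stage 4: F_4 = 10^(7.62/10) = 5.781, G_4 = 10^(13.9/10) = 24.55
Friis cascade:
  F = 1.683 + (1.862 − 1)/17.78 + (1.213 − 1)/218.8 + (5.781 − 1)/180.3 = 1.759
NF = 10 log₁₀(1.759) = 2.45 dB

2.45 dB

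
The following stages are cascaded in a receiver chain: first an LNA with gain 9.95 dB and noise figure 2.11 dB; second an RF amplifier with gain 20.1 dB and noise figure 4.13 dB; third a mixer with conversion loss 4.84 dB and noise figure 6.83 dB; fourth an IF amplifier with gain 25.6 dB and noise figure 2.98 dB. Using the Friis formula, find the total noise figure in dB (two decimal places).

2.54 dB

Convert to linear (a loss of L dB is a gain of −L dB): F_i = 10^(NF_i/10), G_i = 10^(G_i,dB/10)
  Stage 1: F_1 = 10^(2.11/10) = 1.626, G_1 = 10^(9.95/10) = 9.886
  Stage 2: F_2 = 10^(4.13/10) = 2.588, G_2 = 10^(20.1/10) = 102.3
  Stage 3: F_3 = 10^(6.83/10) = 4.819, G_3 = 10^(−4.84/10) = 0.3281
  Stage 4: F_4 = 10^(2.98/10) = 1.986, G_4 = 10^(25.6/10) = 363.1
Friis cascade:
  F = 1.626 + (2.588 − 1)/9.886 + (4.819 − 1)/1012 + (1.986 − 1)/331.9 = 1.793
NF = 10 log₁₀(1.793) = 2.54 dB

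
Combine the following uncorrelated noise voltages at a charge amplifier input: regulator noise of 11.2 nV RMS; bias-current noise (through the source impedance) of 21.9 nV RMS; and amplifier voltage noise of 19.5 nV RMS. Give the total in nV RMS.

31.4 nV

Uncorrelated sources add in power (mean-square): V_tot = √(ΣV_i²)
V_tot = √[(1.12×10⁻⁸)² + (2.19×10⁻⁸)² + (1.95×10⁻⁸)²] = 3.14×10⁻⁸ V = 31.4 nV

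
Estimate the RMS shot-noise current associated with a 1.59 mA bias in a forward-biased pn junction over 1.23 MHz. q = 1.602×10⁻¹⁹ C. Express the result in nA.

I_n = √(2qI·B)
2qI·B = 2 × 1.602×10⁻¹⁹ × 1.59×10⁻³ × 1.23×10⁶ = 6.27×10⁻¹⁶ A²
I_n = √(6.27×10⁻¹⁶) = 2.50×10⁻⁸ A = 25.0 nA

25.0 nA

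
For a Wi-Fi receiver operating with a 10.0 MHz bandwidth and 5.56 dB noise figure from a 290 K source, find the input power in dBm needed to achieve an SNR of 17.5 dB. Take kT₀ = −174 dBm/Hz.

−80.9 dBm

Sensitivity = −174 + 10 log₁₀(B) + NF + SNR_min
= −174 + 70 + 5.56 + 17.5
= −80.94 dBm → −80.9 dBm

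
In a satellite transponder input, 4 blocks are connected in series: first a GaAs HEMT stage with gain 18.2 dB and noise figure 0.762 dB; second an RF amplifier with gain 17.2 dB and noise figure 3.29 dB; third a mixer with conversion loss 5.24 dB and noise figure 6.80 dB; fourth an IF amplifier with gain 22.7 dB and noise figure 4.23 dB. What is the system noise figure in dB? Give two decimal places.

0.83 dB

Convert to linear (a loss of L dB is a gain of −L dB): F_i = 10^(NF_i/10), G_i = 10^(G_i,dB/10)
  Stage 1: F_1 = 10^(0.762/10) = 1.192, G_1 = 10^(18.2/10) = 66.07
  Stage 2: F_2 = 10^(3.29/10) = 2.133, G_2 = 10^(17.2/10) = 52.48
  Stage 3: F_3 = 10^(6.80/10) = 4.786, G_3 = 10^(−5.24/10) = 0.2992
  Stage 4: F_4 = 10^(4.23/10) = 2.649, G_4 = 10^(22.7/10) = 186.2
Friis cascade:
  F = 1.192 + (2.133 − 1)/66.07 + (4.786 − 1)/3467 + (2.649 − 1)/1038 = 1.212
NF = 10 log₁₀(1.212) = 0.83 dB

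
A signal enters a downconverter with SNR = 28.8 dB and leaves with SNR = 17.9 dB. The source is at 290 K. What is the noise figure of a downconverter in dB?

10.9 dB

NF (dB) = SNR_in(dB) − SNR_out(dB) when the source is at T₀
NF = 28.8 − 17.9 = 10.9 dB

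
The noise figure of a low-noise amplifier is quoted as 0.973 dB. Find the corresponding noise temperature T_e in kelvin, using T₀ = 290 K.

F = 10^(0.973/10) = 1.25112
T_e = (F − 1)·T₀ = (1.25112 − 1) × 290 = 72.8 K

72.8 K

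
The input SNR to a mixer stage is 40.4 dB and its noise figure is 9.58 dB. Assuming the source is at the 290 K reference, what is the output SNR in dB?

30.82 dB

By definition F = SNR_in/SNR_out, so in dB: SNR_out = SNR_in − NF
SNR_out = 40.4 − 9.58 = 30.82 dB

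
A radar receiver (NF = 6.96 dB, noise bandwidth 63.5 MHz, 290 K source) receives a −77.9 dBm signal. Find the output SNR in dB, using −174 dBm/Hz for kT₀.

Noise floor: N = −174 + 10 log₁₀(B) + NF
10 log₁₀(6.35×10⁷) = 78.03 dB
N = −174 + 78.03 + 6.96 = −89.01 dBm
SNR = P_sig − N = −77.9 − (−89.01) = 11.11 dB → 11.1 dB

11.1 dB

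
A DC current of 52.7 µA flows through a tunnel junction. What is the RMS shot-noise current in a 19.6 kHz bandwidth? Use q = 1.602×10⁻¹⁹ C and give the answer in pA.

575 pA

I_n = √(2qI·B)
2qI·B = 2 × 1.602×10⁻¹⁹ × 5.27×10⁻⁵ × 1.96×10⁴ = 3.31×10⁻¹⁹ A²
I_n = √(3.31×10⁻¹⁹) = 5.75×10⁻¹⁰ A = 575 pA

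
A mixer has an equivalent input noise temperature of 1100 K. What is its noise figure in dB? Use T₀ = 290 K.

6.81 dB

F = 1 + T_e/T₀ = 1 + 1100/290 = 4.7931
NF = 10 log₁₀(4.7931) = 6.81 dB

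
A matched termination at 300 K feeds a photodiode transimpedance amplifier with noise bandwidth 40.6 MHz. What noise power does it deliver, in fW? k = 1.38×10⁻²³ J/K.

P_n = kTB = 1.38×10⁻²³ × 300 × 4.06×10⁷ = 1.68×10⁻¹³ W = 168 fW

168 fW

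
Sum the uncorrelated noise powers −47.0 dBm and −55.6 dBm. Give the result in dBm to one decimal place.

Convert to linear, add, convert back:
P₁ = 2.00×10⁻⁸ W, P₂ = 2.75×10⁻⁹ W
P_tot = 2.27×10⁻⁸ W → 10 log₁₀(P_tot / 10⁻³) = −46.4 dBm

−46.4 dBm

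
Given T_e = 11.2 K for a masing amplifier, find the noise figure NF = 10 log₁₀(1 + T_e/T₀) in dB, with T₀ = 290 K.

0.165 dB

F = 1 + T_e/T₀ = 1 + 11.2/290 = 1.03862
NF = 10 log₁₀(1.03862) = 0.165 dB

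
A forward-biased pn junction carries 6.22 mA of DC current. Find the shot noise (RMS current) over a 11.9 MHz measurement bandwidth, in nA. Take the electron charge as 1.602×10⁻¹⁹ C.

I_n = √(2qI·B)
2qI·B = 2 × 1.602×10⁻¹⁹ × 6.22×10⁻³ × 1.19×10⁷ = 2.37×10⁻¹⁴ A²
I_n = √(2.37×10⁻¹⁴) = 1.54×10⁻⁷ A = 154 nA

154 nA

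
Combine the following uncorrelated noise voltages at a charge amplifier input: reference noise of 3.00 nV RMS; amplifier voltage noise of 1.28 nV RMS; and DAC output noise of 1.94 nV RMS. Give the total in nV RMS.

Uncorrelated sources add in power (mean-square): V_tot = √(ΣV_i²)
V_tot = √[(3.00×10⁻⁹)² + (1.28×10⁻⁹)² + (1.94×10⁻⁹)²] = 3.79×10⁻⁹ V = 3.79 nV

3.79 nV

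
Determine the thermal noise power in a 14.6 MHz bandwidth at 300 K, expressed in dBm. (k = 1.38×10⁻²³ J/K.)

P_n = kTB = 1.38×10⁻²³ × 300 × 1.46×10⁷ = 6.04×10⁻¹⁴ W
In dBm: 10 log₁₀(6.04×10⁻¹⁴ / 10⁻³) = −102.2 dBm

−102.2 dBm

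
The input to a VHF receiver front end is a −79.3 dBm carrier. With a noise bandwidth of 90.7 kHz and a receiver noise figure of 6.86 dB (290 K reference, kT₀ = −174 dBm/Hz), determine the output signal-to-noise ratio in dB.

38.3 dB

Noise floor: N = −174 + 10 log₁₀(B) + NF
10 log₁₀(9.07×10⁴) = 49.58 dB
N = −174 + 49.58 + 6.86 = −117.56 dBm
SNR = P_sig − N = −79.3 − (−117.56) = 38.26 dB → 38.3 dB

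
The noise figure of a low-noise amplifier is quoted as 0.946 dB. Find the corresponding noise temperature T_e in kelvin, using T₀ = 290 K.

70.6 K

F = 10^(0.946/10) = 1.24337
T_e = (F − 1)·T₀ = (1.24337 − 1) × 290 = 70.6 K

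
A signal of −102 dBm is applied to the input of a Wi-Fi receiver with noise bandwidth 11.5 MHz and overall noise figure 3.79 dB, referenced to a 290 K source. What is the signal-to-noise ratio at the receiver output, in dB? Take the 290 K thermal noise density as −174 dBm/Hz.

Noise floor: N = −174 + 10 log₁₀(B) + NF
10 log₁₀(1.15×10⁷) = 70.61 dB
N = −174 + 70.61 + 3.79 = −99.60 dBm
SNR = P_sig − N = −102 − (−99.60) = −2.40 dB → −2.4 dB

−2.4 dB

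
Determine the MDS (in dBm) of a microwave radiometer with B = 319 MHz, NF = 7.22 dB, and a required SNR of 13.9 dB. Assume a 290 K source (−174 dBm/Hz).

Sensitivity = −174 + 10 log₁₀(B) + NF + SNR_min
= −174 + 85.04 + 7.22 + 13.9
= −67.84 dBm → −67.8 dBm

−67.8 dBm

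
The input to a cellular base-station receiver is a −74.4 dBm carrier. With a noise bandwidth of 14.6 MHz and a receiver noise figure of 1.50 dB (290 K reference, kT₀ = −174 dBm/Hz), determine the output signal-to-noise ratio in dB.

Noise floor: N = −174 + 10 log₁₀(B) + NF
10 log₁₀(1.46×10⁷) = 71.64 dB
N = −174 + 71.64 + 1.50 = −100.86 dBm
SNR = P_sig − N = −74.4 − (−100.86) = 26.46 dB → 26.5 dB

26.5 dB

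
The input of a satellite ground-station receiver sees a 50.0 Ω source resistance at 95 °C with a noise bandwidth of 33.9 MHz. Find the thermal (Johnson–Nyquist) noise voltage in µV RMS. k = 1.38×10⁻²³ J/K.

T = 95 °C + 273.15 = 368.15 K
V_n = √(4kTRB)
4kTRB = 4 × 1.38×10⁻²³ × 368.15 × 5.00×10¹ × 3.39×10⁷ = 3.44×10⁻¹¹ V²
V_n = √(3.44×10⁻¹¹) = 5.87×10⁻⁶ V = 5.87 µV

5.87 µV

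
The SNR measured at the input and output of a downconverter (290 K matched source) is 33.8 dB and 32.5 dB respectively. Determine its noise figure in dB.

1.3 dB

NF (dB) = SNR_in(dB) − SNR_out(dB) when the source is at T₀
NF = 33.8 − 32.5 = 1.3 dB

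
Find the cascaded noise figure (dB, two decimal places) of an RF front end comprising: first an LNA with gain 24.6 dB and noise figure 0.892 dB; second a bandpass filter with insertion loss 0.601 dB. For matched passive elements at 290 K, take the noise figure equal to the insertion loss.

0.89 dB

Convert to linear (a loss of L dB is a gain of −L dB): F_i = 10^(NF_i/10), G_i = 10^(G_i,dB/10)
  Stage 1: F_1 = 10^(0.892/10) = 1.228, G_1 = 10^(24.6/10) = 288.4
  Stage 2: F_2 = 10^(0.601/10) = 1.148, G_2 = 10^(−0.601/10) = 0.8708
Friis cascade:
  F = 1.228 + (1.148 − 1)/288.4 = 1.229
NF = 10 log₁₀(1.229) = 0.89 dB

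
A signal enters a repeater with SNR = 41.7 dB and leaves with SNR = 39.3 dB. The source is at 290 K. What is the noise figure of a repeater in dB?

2.4 dB

NF (dB) = SNR_in(dB) − SNR_out(dB) when the source is at T₀
NF = 41.7 − 39.3 = 2.4 dB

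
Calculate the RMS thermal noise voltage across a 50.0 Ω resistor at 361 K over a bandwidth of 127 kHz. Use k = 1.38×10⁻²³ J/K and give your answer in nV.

V_n = √(4kTRB)
4kTRB = 4 × 1.38×10⁻²³ × 361 × 5.00×10¹ × 1.27×10⁵ = 1.27×10⁻¹³ V²
V_n = √(1.27×10⁻¹³) = 3.56×10⁻⁷ V = 356 nV

356 nV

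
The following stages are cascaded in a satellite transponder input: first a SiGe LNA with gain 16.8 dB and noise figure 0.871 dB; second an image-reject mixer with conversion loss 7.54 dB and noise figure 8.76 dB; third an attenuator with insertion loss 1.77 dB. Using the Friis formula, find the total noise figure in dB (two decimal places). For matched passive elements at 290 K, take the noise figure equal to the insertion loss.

1.52 dB

Convert to linear (a loss of L dB is a gain of −L dB): F_i = 10^(NF_i/10), G_i = 10^(G_i,dB/10)
  Stage 1: F_1 = 10^(0.871/10) = 1.222, G_1 = 10^(16.8/10) = 47.86
  Stage 2: F_2 = 10^(8.76/10) = 7.516, G_2 = 10^(−7.54/10) = 0.1762
  Stage 3: F_3 = 10^(1.77/10) = 1.503, G_3 = 10^(−1.77/10) = 0.6653
Friis cascade:
  F = 1.222 + (7.516 − 1)/47.86 + (1.503 − 1)/8.433 = 1.418
NF = 10 log₁₀(1.418) = 1.52 dB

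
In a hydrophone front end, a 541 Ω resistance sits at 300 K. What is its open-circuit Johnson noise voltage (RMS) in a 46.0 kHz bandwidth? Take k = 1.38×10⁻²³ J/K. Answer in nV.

V_n = √(4kTRB)
4kTRB = 4 × 1.38×10⁻²³ × 300 × 5.41×10² × 4.60×10⁴ = 4.12×10⁻¹³ V²
V_n = √(4.12×10⁻¹³) = 6.42×10⁻⁷ V = 642 nV

642 nV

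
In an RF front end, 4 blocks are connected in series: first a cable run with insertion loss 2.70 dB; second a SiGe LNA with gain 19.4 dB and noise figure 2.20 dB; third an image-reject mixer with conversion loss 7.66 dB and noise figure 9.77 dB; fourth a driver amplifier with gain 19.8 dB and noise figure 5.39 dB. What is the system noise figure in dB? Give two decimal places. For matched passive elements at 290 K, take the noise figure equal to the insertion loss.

5.54 dB

Convert to linear (a loss of L dB is a gain of −L dB): F_i = 10^(NF_i/10), G_i = 10^(G_i,dB/10)
  Stage 1: F_1 = 10^(2.70/10) = 1.862, G_1 = 10^(−2.70/10) = 0.5370
  Stage 2: F_2 = 10^(2.20/10) = 1.660, G_2 = 10^(19.4/10) = 87.10
  Stage 3: F_3 = 10^(9.77/10) = 9.484, G_3 = 10^(−7.66/10) = 0.1714
  Stage 4: F_4 = 10^(5.39/10) = 3.459, G_4 = 10^(19.8/10) = 95.50
Friis cascade:
  F = 1.862 + (1.660 − 1)/0.5370 + (9.484 − 1)/46.77 + (3.459 − 1)/8.017 = 3.578
NF = 10 log₁₀(3.578) = 5.54 dB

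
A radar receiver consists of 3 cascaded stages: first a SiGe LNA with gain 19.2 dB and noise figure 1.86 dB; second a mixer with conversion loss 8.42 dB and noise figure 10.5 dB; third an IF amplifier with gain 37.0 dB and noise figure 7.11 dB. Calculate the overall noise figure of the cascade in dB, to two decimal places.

Convert to linear (a loss of L dB is a gain of −L dB): F_i = 10^(NF_i/10), G_i = 10^(G_i,dB/10)
  Stage 1: F_1 = 10^(1.86/10) = 1.535, G_1 = 10^(19.2/10) = 83.18
  Stage 2: F_2 = 10^(10.5/10) = 11.22, G_2 = 10^(−8.42/10) = 0.1439
  Stage 3: F_3 = 10^(7.11/10) = 5.140, G_3 = 10^(37.0/10) = 5012
Friis cascade:
  F = 1.535 + (11.22 − 1)/83.18 + (5.140 − 1)/11.97 = 2.003
NF = 10 log₁₀(2.003) = 3.02 dB

3.02 dB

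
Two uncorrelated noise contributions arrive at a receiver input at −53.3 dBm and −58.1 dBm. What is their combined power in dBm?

Convert to linear, add, convert back:
P₁ = 4.68×10⁻⁹ W, P₂ = 1.55×10⁻⁹ W
P_tot = 6.23×10⁻⁹ W → 10 log₁₀(P_tot / 10⁻³) = −52.1 dBm

−52.1 dBm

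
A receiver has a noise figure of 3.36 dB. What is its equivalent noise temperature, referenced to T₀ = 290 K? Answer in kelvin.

F = 10^(3.36/10) = 2.1677
T_e = (F − 1)·T₀ = (2.1677 − 1) × 290 = 339 K

339 K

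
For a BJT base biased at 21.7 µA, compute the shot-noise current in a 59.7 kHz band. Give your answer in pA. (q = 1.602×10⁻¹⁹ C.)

644 pA

I_n = √(2qI·B)
2qI·B = 2 × 1.602×10⁻¹⁹ × 2.17×10⁻⁵ × 5.97×10⁴ = 4.15×10⁻¹⁹ A²
I_n = √(4.15×10⁻¹⁹) = 6.44×10⁻¹⁰ A = 644 pA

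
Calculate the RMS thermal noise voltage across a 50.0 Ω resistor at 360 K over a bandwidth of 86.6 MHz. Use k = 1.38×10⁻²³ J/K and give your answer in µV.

V_n = √(4kTRB)
4kTRB = 4 × 1.38×10⁻²³ × 360 × 5.00×10¹ × 8.66×10⁷ = 8.60×10⁻¹¹ V²
V_n = √(8.60×10⁻¹¹) = 9.28×10⁻⁶ V = 9.28 µV

9.28 µV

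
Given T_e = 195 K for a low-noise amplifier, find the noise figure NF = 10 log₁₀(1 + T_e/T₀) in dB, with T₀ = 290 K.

F = 1 + T_e/T₀ = 1 + 195/290 = 1.67241
NF = 10 log₁₀(1.67241) = 2.23 dB

2.23 dB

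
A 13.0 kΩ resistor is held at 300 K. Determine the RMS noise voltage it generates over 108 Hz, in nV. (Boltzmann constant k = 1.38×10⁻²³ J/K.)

V_n = √(4kTRB)
4kTRB = 4 × 1.38×10⁻²³ × 300 × 1.30×10⁴ × 1.08×10² = 2.33×10⁻¹⁴ V²
V_n = √(2.33×10⁻¹⁴) = 1.52×10⁻⁷ V = 152 nV

152 nV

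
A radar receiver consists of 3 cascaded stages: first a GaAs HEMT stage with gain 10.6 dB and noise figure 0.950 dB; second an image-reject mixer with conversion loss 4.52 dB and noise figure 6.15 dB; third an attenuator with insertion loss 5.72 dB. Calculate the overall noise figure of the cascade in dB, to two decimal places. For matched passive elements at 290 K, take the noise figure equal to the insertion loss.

Convert to linear (a loss of L dB is a gain of −L dB): F_i = 10^(NF_i/10), G_i = 10^(G_i,dB/10)
  Stage 1: F_1 = 10^(0.950/10) = 1.245, G_1 = 10^(10.6/10) = 11.48
  Stage 2: F_2 = 10^(6.15/10) = 4.121, G_2 = 10^(−4.52/10) = 0.3532
  Stage 3: F_3 = 10^(5.72/10) = 3.733, G_3 = 10^(−5.72/10) = 0.2679
Friis cascade:
  F = 1.245 + (4.121 − 1)/11.48 + (3.733 − 1)/4.055 = 2.190
NF = 10 log₁₀(2.190) = 3.40 dB

3.40 dB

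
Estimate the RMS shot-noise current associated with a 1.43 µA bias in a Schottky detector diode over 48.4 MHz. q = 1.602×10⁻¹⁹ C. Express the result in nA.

I_n = √(2qI·B)
2qI·B = 2 × 1.602×10⁻¹⁹ × 1.43×10⁻⁶ × 4.84×10⁷ = 2.22×10⁻¹⁷ A²
I_n = √(2.22×10⁻¹⁷) = 4.71×10⁻⁹ A = 4.71 nA

4.71 nA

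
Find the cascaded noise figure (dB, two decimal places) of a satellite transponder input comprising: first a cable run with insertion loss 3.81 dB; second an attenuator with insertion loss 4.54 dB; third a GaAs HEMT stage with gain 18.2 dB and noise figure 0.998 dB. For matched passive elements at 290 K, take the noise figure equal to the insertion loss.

9.35 dB

Convert to linear (a loss of L dB is a gain of −L dB): F_i = 10^(NF_i/10), G_i = 10^(G_i,dB/10)
  Stage 1: F_1 = 10^(3.81/10) = 2.404, G_1 = 10^(−3.81/10) = 0.4159
  Stage 2: F_2 = 10^(4.54/10) = 2.844, G_2 = 10^(−4.54/10) = 0.3516
  Stage 3: F_3 = 10^(0.998/10) = 1.258, G_3 = 10^(18.2/10) = 66.07
Friis cascade:
  F = 2.404 + (2.844 − 1)/0.4159 + (1.258 − 1)/0.1462 = 8.606
NF = 10 log₁₀(8.606) = 9.35 dB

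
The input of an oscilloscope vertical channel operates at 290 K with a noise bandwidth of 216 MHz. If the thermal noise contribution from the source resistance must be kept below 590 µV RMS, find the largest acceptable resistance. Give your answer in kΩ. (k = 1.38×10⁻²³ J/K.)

101 kΩ

Johnson–Nyquist: V_n = √(4kTRB) ⇒ R = V_n² / (4kTB)
4kTB = 4 × 1.38×10⁻²³ × 290 × 2.16×10⁸ = 3.46×10⁻¹²
R = (5.90×10⁻⁴)² / 3.46×10⁻¹² = 1.01×10⁵ Ω = 101 kΩ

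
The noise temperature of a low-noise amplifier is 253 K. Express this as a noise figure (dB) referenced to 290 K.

F = 1 + T_e/T₀ = 1 + 253/290 = 1.87241
NF = 10 log₁₀(1.87241) = 2.72 dB

2.72 dB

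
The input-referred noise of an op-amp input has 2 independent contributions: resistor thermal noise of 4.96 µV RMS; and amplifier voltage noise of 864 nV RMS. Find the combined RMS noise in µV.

Uncorrelated sources add in power (mean-square): V_tot = √(ΣV_i²)
V_tot = √[(4.96×10⁻⁶)² + (8.64×10⁻⁷)²] = 5.03×10⁻⁶ V = 5.03 µV

5.03 µV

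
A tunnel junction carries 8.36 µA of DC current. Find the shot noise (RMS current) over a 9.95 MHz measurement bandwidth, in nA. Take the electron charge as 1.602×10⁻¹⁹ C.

I_n = √(2qI·B)
2qI·B = 2 × 1.602×10⁻¹⁹ × 8.36×10⁻⁶ × 9.95×10⁶ = 2.67×10⁻¹⁷ A²
I_n = √(2.67×10⁻¹⁷) = 5.16×10⁻⁹ A = 5.16 nA

5.16 nA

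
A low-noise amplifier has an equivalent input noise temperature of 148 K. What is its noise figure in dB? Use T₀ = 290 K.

F = 1 + T_e/T₀ = 1 + 148/290 = 1.51034
NF = 10 log₁₀(1.51034) = 1.79 dB

1.79 dB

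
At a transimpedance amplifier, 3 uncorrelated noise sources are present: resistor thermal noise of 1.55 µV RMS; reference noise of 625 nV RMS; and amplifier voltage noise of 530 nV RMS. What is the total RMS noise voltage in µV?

Uncorrelated sources add in power (mean-square): V_tot = √(ΣV_i²)
V_tot = √[(1.55×10⁻⁶)² + (6.25×10⁻⁷)² + (5.30×10⁻⁷)²] = 1.75×10⁻⁶ V = 1.75 µV

1.75 µV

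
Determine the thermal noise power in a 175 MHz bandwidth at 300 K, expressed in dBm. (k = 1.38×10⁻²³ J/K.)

P_n = kTB = 1.38×10⁻²³ × 300 × 1.75×10⁸ = 7.25×10⁻¹³ W
In dBm: 10 log₁₀(7.25×10⁻¹³ / 10⁻³) = −91.4 dBm

−91.4 dBm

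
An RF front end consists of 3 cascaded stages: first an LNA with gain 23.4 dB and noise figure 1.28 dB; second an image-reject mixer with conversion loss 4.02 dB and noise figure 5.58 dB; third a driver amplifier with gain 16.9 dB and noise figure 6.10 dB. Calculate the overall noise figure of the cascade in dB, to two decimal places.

Convert to linear (a loss of L dB is a gain of −L dB): F_i = 10^(NF_i/10), G_i = 10^(G_i,dB/10)
  Stage 1: F_1 = 10^(1.28/10) = 1.343, G_1 = 10^(23.4/10) = 218.8
  Stage 2: F_2 = 10^(5.58/10) = 3.614, G_2 = 10^(−4.02/10) = 0.3963
  Stage 3: F_3 = 10^(6.10/10) = 4.074, G_3 = 10^(16.9/10) = 48.98
Friis cascade:
  F = 1.343 + (3.614 − 1)/218.8 + (4.074 − 1)/86.70 = 1.390
NF = 10 log₁₀(1.390) = 1.43 dB

1.43 dB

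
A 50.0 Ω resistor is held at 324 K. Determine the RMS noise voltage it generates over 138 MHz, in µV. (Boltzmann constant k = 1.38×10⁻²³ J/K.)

V_n = √(4kTRB)
4kTRB = 4 × 1.38×10⁻²³ × 324 × 5.00×10¹ × 1.38×10⁸ = 1.23×10⁻¹⁰ V²
V_n = √(1.23×10⁻¹⁰) = 1.11×10⁻⁵ V = 11.1 µV

11.1 µV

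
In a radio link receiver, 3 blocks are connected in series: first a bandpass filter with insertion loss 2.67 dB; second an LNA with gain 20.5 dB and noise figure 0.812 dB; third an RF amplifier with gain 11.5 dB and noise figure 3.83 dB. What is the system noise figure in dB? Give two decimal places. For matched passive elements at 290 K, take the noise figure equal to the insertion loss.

Convert to linear (a loss of L dB is a gain of −L dB): F_i = 10^(NF_i/10), G_i = 10^(G_i,dB/10)
  Stage 1: F_1 = 10^(2.67/10) = 1.849, G_1 = 10^(−2.67/10) = 0.5408
  Stage 2: F_2 = 10^(0.812/10) = 1.206, G_2 = 10^(20.5/10) = 112.2
  Stage 3: F_3 = 10^(3.83/10) = 2.415, G_3 = 10^(11.5/10) = 14.13
Friis cascade:
  F = 1.849 + (1.206 − 1)/0.5408 + (2.415 − 1)/60.67 = 2.253
NF = 10 log₁₀(2.253) = 3.53 dB

3.53 dB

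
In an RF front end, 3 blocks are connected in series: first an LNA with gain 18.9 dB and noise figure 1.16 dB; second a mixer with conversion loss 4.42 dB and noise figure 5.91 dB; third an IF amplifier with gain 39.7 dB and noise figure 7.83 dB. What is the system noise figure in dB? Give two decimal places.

Convert to linear (a loss of L dB is a gain of −L dB): F_i = 10^(NF_i/10), G_i = 10^(G_i,dB/10)
  Stage 1: F_1 = 10^(1.16/10) = 1.306, G_1 = 10^(18.9/10) = 77.62
  Stage 2: F_2 = 10^(5.91/10) = 3.899, G_2 = 10^(−4.42/10) = 0.3614
  Stage 3: F_3 = 10^(7.83/10) = 6.067, G_3 = 10^(39.7/10) = 9333
Friis cascade:
  F = 1.306 + (3.899 − 1)/77.62 + (6.067 − 1)/28.05 = 1.524
NF = 10 log₁₀(1.524) = 1.83 dB

1.83 dB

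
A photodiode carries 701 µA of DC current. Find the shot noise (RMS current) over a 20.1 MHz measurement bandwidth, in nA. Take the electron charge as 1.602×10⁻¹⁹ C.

I_n = √(2qI·B)
2qI·B = 2 × 1.602×10⁻¹⁹ × 7.01×10⁻⁴ × 2.01×10⁷ = 4.51×10⁻¹⁵ A²
I_n = √(4.51×10⁻¹⁵) = 6.72×10⁻⁸ A = 67.2 nA

67.2 nA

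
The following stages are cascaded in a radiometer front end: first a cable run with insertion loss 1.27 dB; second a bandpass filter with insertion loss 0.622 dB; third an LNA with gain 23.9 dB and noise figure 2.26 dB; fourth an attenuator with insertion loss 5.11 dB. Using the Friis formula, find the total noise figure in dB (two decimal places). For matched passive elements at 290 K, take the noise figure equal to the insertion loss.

Convert to linear (a loss of L dB is a gain of −L dB): F_i = 10^(NF_i/10), G_i = 10^(G_i,dB/10)
  Stage 1: F_1 = 10^(1.27/10) = 1.340, G_1 = 10^(−1.27/10) = 0.7464
  Stage 2: F_2 = 10^(0.622/10) = 1.154, G_2 = 10^(−0.622/10) = 0.8666
  Stage 3: F_3 = 10^(2.26/10) = 1.683, G_3 = 10^(23.9/10) = 245.5
  Stage 4: F_4 = 10^(5.11/10) = 3.243, G_4 = 10^(−5.11/10) = 0.3083
Friis cascade:
  F = 1.340 + (1.154 − 1)/0.7464 + (1.683 − 1)/0.6468 + (3.243 − 1)/158.8 = 2.615
NF = 10 log₁₀(2.615) = 4.18 dB

4.18 dB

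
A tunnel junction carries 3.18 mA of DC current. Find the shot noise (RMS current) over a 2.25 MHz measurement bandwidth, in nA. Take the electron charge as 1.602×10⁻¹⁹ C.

47.9 nA

I_n = √(2qI·B)
2qI·B = 2 × 1.602×10⁻¹⁹ × 3.18×10⁻³ × 2.25×10⁶ = 2.29×10⁻¹⁵ A²
I_n = √(2.29×10⁻¹⁵) = 4.79×10⁻⁸ A = 47.9 nA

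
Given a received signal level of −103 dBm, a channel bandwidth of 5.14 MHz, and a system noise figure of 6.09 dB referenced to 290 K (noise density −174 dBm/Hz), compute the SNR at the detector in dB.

Noise floor: N = −174 + 10 log₁₀(B) + NF
10 log₁₀(5.14×10⁶) = 67.11 dB
N = −174 + 67.11 + 6.09 = −100.80 dBm
SNR = P_sig − N = −103 − (−100.80) = −2.20 dB → −2.2 dB

−2.2 dB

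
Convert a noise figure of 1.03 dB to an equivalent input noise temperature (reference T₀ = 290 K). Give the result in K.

77.6 K

F = 10^(1.03/10) = 1.26765
T_e = (F − 1)·T₀ = (1.26765 − 1) × 290 = 77.6 K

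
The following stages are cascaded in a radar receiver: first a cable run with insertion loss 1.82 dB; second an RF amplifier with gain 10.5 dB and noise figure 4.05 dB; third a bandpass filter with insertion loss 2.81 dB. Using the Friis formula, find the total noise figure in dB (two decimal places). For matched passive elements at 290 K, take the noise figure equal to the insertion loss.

Convert to linear (a loss of L dB is a gain of −L dB): F_i = 10^(NF_i/10), G_i = 10^(G_i,dB/10)
  Stage 1: F_1 = 10^(1.82/10) = 1.521, G_1 = 10^(−1.82/10) = 0.6577
  Stage 2: F_2 = 10^(4.05/10) = 2.541, G_2 = 10^(10.5/10) = 11.22
  Stage 3: F_3 = 10^(2.81/10) = 1.910, G_3 = 10^(−2.81/10) = 0.5236
Friis cascade:
  F = 1.521 + (2.541 − 1)/0.6577 + (1.910 − 1)/7.379 = 3.987
NF = 10 log₁₀(3.987) = 6.01 dB

6.01 dB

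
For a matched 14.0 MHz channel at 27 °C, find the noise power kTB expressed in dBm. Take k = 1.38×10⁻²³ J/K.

−102.4 dBm

T = 27 °C + 273.15 = 300.15 K
P_n = kTB = 1.38×10⁻²³ × 300.15 × 1.40×10⁷ = 5.80×10⁻¹⁴ W
In dBm: 10 log₁₀(5.80×10⁻¹⁴ / 10⁻³) = −102.4 dBm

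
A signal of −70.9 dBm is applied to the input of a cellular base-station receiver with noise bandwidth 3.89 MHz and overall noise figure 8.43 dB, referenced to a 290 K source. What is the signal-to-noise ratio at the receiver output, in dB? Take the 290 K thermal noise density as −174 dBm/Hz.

Noise floor: N = −174 + 10 log₁₀(B) + NF
10 log₁₀(3.89×10⁶) = 65.9 dB
N = −174 + 65.9 + 8.43 = −99.67 dBm
SNR = P_sig − N = −70.9 − (−99.67) = 28.77 dB → 28.8 dB

28.8 dB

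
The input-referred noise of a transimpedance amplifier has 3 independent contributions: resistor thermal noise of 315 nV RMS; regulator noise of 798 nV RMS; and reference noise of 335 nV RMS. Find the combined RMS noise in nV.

Uncorrelated sources add in power (mean-square): V_tot = √(ΣV_i²)
V_tot = √[(3.15×10⁻⁷)² + (7.98×10⁻⁷)² + (3.35×10⁻⁷)²] = 9.21×10⁻⁷ V = 921 nV

921 nV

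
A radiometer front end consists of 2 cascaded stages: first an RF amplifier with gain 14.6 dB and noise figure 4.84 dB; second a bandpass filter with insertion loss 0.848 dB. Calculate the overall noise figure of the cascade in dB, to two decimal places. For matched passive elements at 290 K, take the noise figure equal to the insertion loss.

4.85 dB

Convert to linear (a loss of L dB is a gain of −L dB): F_i = 10^(NF_i/10), G_i = 10^(G_i,dB/10)
  Stage 1: F_1 = 10^(4.84/10) = 3.048, G_1 = 10^(14.6/10) = 28.84
  Stage 2: F_2 = 10^(0.848/10) = 1.216, G_2 = 10^(−0.848/10) = 0.8226
Friis cascade:
  F = 3.048 + (1.216 − 1)/28.84 = 3.055
NF = 10 log₁₀(3.055) = 4.85 dB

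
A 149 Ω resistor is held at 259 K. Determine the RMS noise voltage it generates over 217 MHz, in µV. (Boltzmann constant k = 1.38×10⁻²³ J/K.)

V_n = √(4kTRB)
4kTRB = 4 × 1.38×10⁻²³ × 259 × 1.49×10² × 2.17×10⁸ = 4.62×10⁻¹⁰ V²
V_n = √(4.62×10⁻¹⁰) = 2.15×10⁻⁵ V = 21.5 µV

21.5 µV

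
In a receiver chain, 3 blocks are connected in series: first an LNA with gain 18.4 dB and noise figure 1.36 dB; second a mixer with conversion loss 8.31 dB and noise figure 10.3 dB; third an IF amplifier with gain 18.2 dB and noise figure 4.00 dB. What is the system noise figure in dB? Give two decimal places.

2.19 dB

Convert to linear (a loss of L dB is a gain of −L dB): F_i = 10^(NF_i/10), G_i = 10^(G_i,dB/10)
  Stage 1: F_1 = 10^(1.36/10) = 1.368, G_1 = 10^(18.4/10) = 69.18
  Stage 2: F_2 = 10^(10.3/10) = 10.72, G_2 = 10^(−8.31/10) = 0.1476
  Stage 3: F_3 = 10^(4.00/10) = 2.512, G_3 = 10^(18.2/10) = 66.07
Friis cascade:
  F = 1.368 + (10.72 − 1)/69.18 + (2.512 − 1)/10.21 = 1.656
NF = 10 log₁₀(1.656) = 2.19 dB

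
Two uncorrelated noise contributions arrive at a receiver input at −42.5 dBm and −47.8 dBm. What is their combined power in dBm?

−41.4 dBm

Convert to linear, add, convert back:
P₁ = 5.62×10⁻⁸ W, P₂ = 1.66×10⁻⁸ W
P_tot = 7.28×10⁻⁸ W → 10 log₁₀(P_tot / 10⁻³) = −41.4 dBm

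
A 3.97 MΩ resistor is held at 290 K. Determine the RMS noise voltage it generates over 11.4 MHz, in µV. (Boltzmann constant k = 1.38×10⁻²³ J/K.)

V_n = √(4kTRB)
4kTRB = 4 × 1.38×10⁻²³ × 290 × 3.97×10⁶ × 1.14×10⁷ = 7.24×10⁻⁷ V²
V_n = √(7.24×10⁻⁷) = 8.51×10⁻⁴ V = 851 µV

851 µV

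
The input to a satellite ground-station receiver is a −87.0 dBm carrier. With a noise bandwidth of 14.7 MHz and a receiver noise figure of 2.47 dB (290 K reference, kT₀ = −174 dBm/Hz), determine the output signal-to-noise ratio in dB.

12.9 dB

Noise floor: N = −174 + 10 log₁₀(B) + NF
10 log₁₀(1.47×10⁷) = 71.67 dB
N = −174 + 71.67 + 2.47 = −99.86 dBm
SNR = P_sig − N = −87.0 − (−99.86) = 12.86 dB → 12.9 dB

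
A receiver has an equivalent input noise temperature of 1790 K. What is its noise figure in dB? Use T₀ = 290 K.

F = 1 + T_e/T₀ = 1 + 1790/290 = 7.17241
NF = 10 log₁₀(7.17241) = 8.56 dB

8.56 dB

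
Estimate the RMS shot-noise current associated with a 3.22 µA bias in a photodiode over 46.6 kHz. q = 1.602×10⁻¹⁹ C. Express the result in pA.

219 pA

I_n = √(2qI·B)
2qI·B = 2 × 1.602×10⁻¹⁹ × 3.22×10⁻⁶ × 4.66×10⁴ = 4.81×10⁻²⁰ A²
I_n = √(4.81×10⁻²⁰) = 2.19×10⁻¹⁰ A = 219 pA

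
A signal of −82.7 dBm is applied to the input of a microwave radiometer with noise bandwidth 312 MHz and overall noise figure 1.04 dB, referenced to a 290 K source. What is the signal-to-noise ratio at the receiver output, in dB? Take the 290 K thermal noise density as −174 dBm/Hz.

Noise floor: N = −174 + 10 log₁₀(B) + NF
10 log₁₀(3.12×10⁸) = 84.94 dB
N = −174 + 84.94 + 1.04 = −88.02 dBm
SNR = P_sig − N = −82.7 − (−88.02) = 5.32 dB → 5.3 dB

5.3 dB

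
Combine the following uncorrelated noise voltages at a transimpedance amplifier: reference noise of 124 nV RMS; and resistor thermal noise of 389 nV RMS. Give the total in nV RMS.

Uncorrelated sources add in power (mean-square): V_tot = √(ΣV_i²)
V_tot = √[(1.24×10⁻⁷)² + (3.89×10⁻⁷)²] = 4.08×10⁻⁷ V = 408 nV

408 nV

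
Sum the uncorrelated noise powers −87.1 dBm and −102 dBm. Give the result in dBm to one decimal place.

Convert to linear, add, convert back:
P₁ = 1.95×10⁻¹² W, P₂ = 6.31×10⁻¹⁴ W
P_tot = 2.01×10⁻¹² W → 10 log₁₀(P_tot / 10⁻³) = −87.0 dBm

−87.0 dBm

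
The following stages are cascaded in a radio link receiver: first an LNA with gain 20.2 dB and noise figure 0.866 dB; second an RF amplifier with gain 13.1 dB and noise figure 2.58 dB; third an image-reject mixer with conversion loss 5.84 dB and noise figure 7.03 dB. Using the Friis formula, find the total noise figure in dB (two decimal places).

0.90 dB

Convert to linear (a loss of L dB is a gain of −L dB): F_i = 10^(NF_i/10), G_i = 10^(G_i,dB/10)
  Stage 1: F_1 = 10^(0.866/10) = 1.221, G_1 = 10^(20.2/10) = 104.7
  Stage 2: F_2 = 10^(2.58/10) = 1.811, G_2 = 10^(13.1/10) = 20.42
  Stage 3: F_3 = 10^(7.03/10) = 5.047, G_3 = 10^(−5.84/10) = 0.2606
Friis cascade:
  F = 1.221 + (1.811 − 1)/104.7 + (5.047 − 1)/2138 = 1.230
NF = 10 log₁₀(1.230) = 0.90 dB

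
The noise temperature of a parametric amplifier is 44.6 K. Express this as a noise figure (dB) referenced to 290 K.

F = 1 + T_e/T₀ = 1 + 44.6/290 = 1.15379
NF = 10 log₁₀(1.15379) = 0.621 dB

0.621 dB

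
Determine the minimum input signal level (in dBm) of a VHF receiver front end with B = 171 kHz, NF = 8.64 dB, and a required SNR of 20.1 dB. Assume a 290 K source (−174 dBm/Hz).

Sensitivity = −174 + 10 log₁₀(B) + NF + SNR_min
= −174 + 52.33 + 8.64 + 20.1
= −92.93 dBm → −92.9 dBm

−92.9 dBm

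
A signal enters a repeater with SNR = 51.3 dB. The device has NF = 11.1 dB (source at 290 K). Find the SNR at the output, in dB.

By definition F = SNR_in/SNR_out, so in dB: SNR_out = SNR_in − NF
SNR_out = 51.3 − 11.1 = 40.2 dB

40.2 dB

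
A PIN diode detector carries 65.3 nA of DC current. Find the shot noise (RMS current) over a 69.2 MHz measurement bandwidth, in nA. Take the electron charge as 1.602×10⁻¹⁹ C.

1.20 nA

I_n = √(2qI·B)
2qI·B = 2 × 1.602×10⁻¹⁹ × 6.53×10⁻⁸ × 6.92×10⁷ = 1.45×10⁻¹⁸ A²
I_n = √(1.45×10⁻¹⁸) = 1.20×10⁻⁹ A = 1.20 nA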